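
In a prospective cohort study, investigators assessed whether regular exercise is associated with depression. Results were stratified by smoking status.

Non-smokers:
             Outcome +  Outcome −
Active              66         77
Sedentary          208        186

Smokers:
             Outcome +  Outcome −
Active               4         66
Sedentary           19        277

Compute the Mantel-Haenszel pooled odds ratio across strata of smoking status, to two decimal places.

0.78

OR_MH = Σ(aᵢdᵢ/nᵢ) / Σ(bᵢcᵢ/nᵢ), where nᵢ is the stratum total.
Stratum 1 (Non-smokers): n = 537; a·d/n = 66·186/537 = 22.8603; b·c/n = 77·208/537 = 29.8250
Stratum 2 (Smokers): n = 366; a·d/n = 4·277/366 = 3.0273; b·c/n = 66·19/366 = 3.4262
OR_MH = (22.8603 + 3.0273) / (29.8250 + 3.4262) = 25.8877 / 33.2512 = 0.77855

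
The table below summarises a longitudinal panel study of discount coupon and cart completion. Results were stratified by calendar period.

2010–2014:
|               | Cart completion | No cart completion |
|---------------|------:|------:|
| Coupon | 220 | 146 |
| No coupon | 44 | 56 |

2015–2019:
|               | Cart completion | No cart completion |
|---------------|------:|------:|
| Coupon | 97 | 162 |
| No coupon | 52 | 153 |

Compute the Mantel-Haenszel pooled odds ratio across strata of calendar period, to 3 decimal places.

1.829

OR_MH = Σ(aᵢdᵢ/nᵢ) / Σ(bᵢcᵢ/nᵢ), where nᵢ is the stratum total.
Stratum 1 (2010–2014): n = 466; a·d/n = 220·56/466 = 26.4378; b·c/n = 146·44/466 = 13.7854
Stratum 2 (2015–2019): n = 464; a·d/n = 97·153/464 = 31.9849; b·c/n = 162·52/464 = 18.1552
OR_MH = (26.4378 + 31.9849) / (13.7854 + 18.1552) = 58.4227 / 31.9406 = 1.82911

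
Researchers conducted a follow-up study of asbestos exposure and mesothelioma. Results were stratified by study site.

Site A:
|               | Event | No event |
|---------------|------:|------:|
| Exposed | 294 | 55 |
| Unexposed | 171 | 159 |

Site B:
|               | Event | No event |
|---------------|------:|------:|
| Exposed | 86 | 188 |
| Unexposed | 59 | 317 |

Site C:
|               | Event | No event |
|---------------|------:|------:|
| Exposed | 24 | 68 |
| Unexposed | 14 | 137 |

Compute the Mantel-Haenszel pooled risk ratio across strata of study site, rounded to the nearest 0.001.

RR_MH = Σ(aᵢ·n₀ᵢ/nᵢ) / Σ(cᵢ·n₁ᵢ/nᵢ), with n₁ᵢ = aᵢ+bᵢ (exposed), n₀ᵢ = cᵢ+dᵢ (unexposed), nᵢ = n₁ᵢ+n₀ᵢ.
Stratum 1 (Site A): n₁ = 349, n₀ = 330, n = 679; a·n₀/n = 294·330/679 = 142.8866; c·n₁/n = 171·349/679 = 87.8925
Stratum 2 (Site B): n₁ = 274, n₀ = 376, n = 650; a·n₀/n = 86·376/650 = 49.7477; c·n₁/n = 59·274/650 = 24.8708
Stratum 3 (Site C): n₁ = 92, n₀ = 151, n = 243; a·n₀/n = 24·151/243 = 14.9136; c·n₁/n = 14·92/243 = 5.3004
RR_MH = (142.8866 + 49.7477 + 14.9136) / (87.8925 + 24.8708 + 5.3004) = 207.5479 / 118.0637 = 1.75793

1.758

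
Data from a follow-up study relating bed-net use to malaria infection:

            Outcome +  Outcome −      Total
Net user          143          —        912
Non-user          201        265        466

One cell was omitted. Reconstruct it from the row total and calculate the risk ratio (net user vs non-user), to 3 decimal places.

0.364

The missing cell is in the exposed row: 912 − 143 = 769.
So a = 143, b = 769, c = 201, d = 265.
RR = [a/(a+b)] / [c/(c+d)] = (143/912) / (201/466) = 0.15680/0.43133 = 0.36352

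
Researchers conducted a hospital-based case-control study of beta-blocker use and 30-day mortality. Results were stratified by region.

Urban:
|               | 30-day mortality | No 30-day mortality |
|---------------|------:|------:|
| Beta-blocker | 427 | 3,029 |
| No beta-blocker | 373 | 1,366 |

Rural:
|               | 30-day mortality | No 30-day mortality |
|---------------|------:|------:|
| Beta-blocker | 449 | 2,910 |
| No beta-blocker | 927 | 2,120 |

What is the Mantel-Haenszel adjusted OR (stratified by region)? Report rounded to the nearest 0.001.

0.409

OR_MH = Σ(aᵢdᵢ/nᵢ) / Σ(bᵢcᵢ/nᵢ), where nᵢ is the stratum total.
Stratum 1 (Urban): n = 5195; a·d/n = 427·1366/5195 = 112.2776; b·c/n = 3029·373/5195 = 217.4816
Stratum 2 (Rural): n = 6406; a·d/n = 449·2120/6406 = 148.5919; b·c/n = 2910·927/6406 = 421.1005
OR_MH = (112.2776 + 148.5919) / (217.4816 + 421.1005) = 260.8695 / 638.5821 = 0.40851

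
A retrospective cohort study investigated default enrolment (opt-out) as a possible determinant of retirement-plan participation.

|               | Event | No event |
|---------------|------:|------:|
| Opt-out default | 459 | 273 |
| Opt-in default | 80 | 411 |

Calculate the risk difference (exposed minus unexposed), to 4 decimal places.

0.4641

Cells: a = 459, b = 273, c = 80, d = 411.
Risk in exposed = 459/732 = 0.627049; risk in unexposed = 80/491 = 0.162933.
Risk difference = 0.627049 − 0.162933 = 0.464116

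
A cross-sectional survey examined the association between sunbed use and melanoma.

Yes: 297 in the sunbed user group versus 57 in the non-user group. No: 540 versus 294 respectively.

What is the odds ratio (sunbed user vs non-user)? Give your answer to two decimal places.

2.84

From the description: a = 297, b = 540, c = 57, d = 294.
OR = (a·d)/(b·c) = (297 × 294) / (540 × 57) = 87318 / 30780 = 2.83684
The odds of melanoma are about 2.84 times as high in the sunbed user group.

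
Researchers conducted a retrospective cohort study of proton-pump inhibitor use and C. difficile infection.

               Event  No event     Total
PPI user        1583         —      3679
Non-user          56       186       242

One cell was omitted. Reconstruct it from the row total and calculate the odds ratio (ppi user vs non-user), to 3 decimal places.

The missing cell is in the exposed row: 3679 − 1583 = 2096.
So a = 1583, b = 2096, c = 56, d = 186.
OR = (a·d)/(b·c) = (1583 × 186) / (2096 × 56) = 294438 / 117376 = 2.50850

2.509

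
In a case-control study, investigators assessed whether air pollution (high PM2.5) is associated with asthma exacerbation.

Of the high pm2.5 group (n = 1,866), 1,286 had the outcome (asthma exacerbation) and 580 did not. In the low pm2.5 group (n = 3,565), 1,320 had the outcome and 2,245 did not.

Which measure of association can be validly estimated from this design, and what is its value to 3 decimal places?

3.771

From the description: a = 1286, b = 580, c = 1320, d = 2245.
This is a case-control study: participants were sampled on outcome status, so risks in the source population cannot be estimated directly — relative risk is not valid here. The odds ratio is the appropriate measure.
OR = (a·d)/(b·c) = (1286 × 2245) / (580 × 1320) = 2887070 / 765600 = 3.77099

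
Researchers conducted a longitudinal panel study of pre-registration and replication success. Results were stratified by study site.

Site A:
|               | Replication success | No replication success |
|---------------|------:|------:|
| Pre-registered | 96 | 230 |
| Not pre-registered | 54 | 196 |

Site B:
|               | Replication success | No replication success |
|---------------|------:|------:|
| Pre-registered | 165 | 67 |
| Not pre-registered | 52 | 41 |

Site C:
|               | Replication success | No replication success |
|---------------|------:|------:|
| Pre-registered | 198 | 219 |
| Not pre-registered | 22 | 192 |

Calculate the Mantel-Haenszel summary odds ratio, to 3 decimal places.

2.849

OR_MH = Σ(aᵢdᵢ/nᵢ) / Σ(bᵢcᵢ/nᵢ), where nᵢ is the stratum total.
Stratum 1 (Site A): n = 576; a·d/n = 96·196/576 = 32.6667; b·c/n = 230·54/576 = 21.5625
Stratum 2 (Site B): n = 325; a·d/n = 165·41/325 = 20.8154; b·c/n = 67·52/325 = 10.7200
Stratum 3 (Site C): n = 631; a·d/n = 198·192/631 = 60.2472; b·c/n = 219·22/631 = 7.6355
OR_MH = (32.6667 + 20.8154 + 60.2472) / (21.5625 + 10.7200 + 7.6355) = 113.7293 / 39.9180 = 2.84907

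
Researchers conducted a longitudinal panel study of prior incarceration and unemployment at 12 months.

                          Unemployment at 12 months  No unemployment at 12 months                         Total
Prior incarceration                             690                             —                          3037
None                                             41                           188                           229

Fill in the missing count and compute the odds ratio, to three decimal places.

The missing cell is in the exposed row: 3037 − 690 = 2347.
So a = 690, b = 2347, c = 41, d = 188.
OR = (a·d)/(b·c) = (690 × 188) / (2347 × 41) = 129720 / 96227 = 1.34806

1.348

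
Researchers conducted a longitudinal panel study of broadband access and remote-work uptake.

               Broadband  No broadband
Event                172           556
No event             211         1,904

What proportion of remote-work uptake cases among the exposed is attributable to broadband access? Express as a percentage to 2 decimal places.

49.67

Reading the table with exposure as columns: a = 172 (Broadband, case), b = 211 (Broadband, non-case), c = 556 (No broadband, case), d = 1904.
Risk in exposed = 172/383 = 0.44909; risk in unexposed = 556/2460 = 0.22602.
RR = 0.44909/0.22602 = 1.98696
AR% = (RR − 1)/RR × 100 = (1.98696 − 1)/1.98696 × 100 = 49.6720%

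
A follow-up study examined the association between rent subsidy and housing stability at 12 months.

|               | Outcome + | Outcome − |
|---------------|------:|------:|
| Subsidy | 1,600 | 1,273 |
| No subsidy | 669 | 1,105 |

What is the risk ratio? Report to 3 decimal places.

1.477

Cells: a = 1600, b = 1273, c = 669, d = 1105.
Risk in exposed = 1600/2873 = 0.55691; risk in unexposed = 669/1774 = 0.37711.
RR = 0.55691 / 0.37711 = 1.47677
The risk among the exposed is 1.48 times that among the unexposed.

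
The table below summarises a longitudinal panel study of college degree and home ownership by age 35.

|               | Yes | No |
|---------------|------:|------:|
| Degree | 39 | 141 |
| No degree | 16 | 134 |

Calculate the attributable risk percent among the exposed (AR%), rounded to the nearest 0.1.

Cells: a = 39, b = 141, c = 16, d = 134.
Risk in exposed = 39/180 = 0.21667; risk in unexposed = 16/150 = 0.10667.
RR = 0.21667/0.10667 = 2.03125
AR% = (RR − 1)/RR × 100 = (2.03125 − 1)/2.03125 × 100 = 50.7692%

50.8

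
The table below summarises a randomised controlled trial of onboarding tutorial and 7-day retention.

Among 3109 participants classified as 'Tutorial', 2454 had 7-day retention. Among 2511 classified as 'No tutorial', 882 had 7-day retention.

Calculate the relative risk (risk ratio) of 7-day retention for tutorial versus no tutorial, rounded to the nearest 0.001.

From the description: a = 2454, b = 655, c = 882, d = 1629.
Risk in exposed = 2454/3109 = 0.78932; risk in unexposed = 882/2511 = 0.35125.
RR = 0.78932 / 0.35125 = 2.24715
The risk among the exposed is 2.25 times that among the unexposed.

2.247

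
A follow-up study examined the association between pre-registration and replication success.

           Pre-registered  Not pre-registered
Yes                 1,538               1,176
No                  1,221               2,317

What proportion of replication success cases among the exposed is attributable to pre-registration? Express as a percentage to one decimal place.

39.6

Reading the table with exposure as columns: a = 1538 (Pre-registered, case), b = 1221 (Pre-registered, non-case), c = 1176 (Not pre-registered, case), d = 2317.
Risk in exposed = 1538/2759 = 0.55745; risk in unexposed = 1176/3493 = 0.33667.
RR = 0.55745/0.33667 = 1.65575
AR% = (RR − 1)/RR × 100 = (1.65575 − 1)/1.65575 × 100 = 39.6046%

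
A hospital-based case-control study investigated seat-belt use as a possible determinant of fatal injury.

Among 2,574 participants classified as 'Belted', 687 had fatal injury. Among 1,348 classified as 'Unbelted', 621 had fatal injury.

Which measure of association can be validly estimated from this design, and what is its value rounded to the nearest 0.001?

From the description: a = 687, b = 1887, c = 621, d = 727.
This is a hospital-based case-control study: participants were sampled on outcome status, so risks in the source population cannot be estimated directly — relative risk is not valid here. The odds ratio is the appropriate measure.
OR = (a·d)/(b·c) = (687 × 727) / (1887 × 621) = 499449 / 1171827 = 0.42621

0.426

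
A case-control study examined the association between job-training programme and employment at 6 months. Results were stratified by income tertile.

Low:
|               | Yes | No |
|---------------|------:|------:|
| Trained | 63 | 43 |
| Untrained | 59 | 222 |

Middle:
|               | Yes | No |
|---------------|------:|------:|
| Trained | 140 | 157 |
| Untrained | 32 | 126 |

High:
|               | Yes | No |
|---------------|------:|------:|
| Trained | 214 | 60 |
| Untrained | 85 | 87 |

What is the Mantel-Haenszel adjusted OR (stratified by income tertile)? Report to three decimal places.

4.018

OR_MH = Σ(aᵢdᵢ/nᵢ) / Σ(bᵢcᵢ/nᵢ), where nᵢ is the stratum total.
Stratum 1 (Low): n = 387; a·d/n = 63·222/387 = 36.1395; b·c/n = 43·59/387 = 6.5556
Stratum 2 (Middle): n = 455; a·d/n = 140·126/455 = 38.7692; b·c/n = 157·32/455 = 11.0418
Stratum 3 (High): n = 446; a·d/n = 214·87/446 = 41.7444; b·c/n = 60·85/446 = 11.4350
OR_MH = (36.1395 + 38.7692 + 41.7444) / (6.5556 + 11.0418 + 11.4350) = 116.6532 / 29.0323 = 4.01805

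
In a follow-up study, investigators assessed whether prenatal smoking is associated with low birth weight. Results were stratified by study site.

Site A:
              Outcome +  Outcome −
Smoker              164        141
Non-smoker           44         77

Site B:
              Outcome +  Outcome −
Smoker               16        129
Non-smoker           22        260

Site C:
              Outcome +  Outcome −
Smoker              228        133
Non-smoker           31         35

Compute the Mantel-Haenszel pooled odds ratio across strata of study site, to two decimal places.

OR_MH = Σ(aᵢdᵢ/nᵢ) / Σ(bᵢcᵢ/nᵢ), where nᵢ is the stratum total.
Stratum 1 (Site A): n = 426; a·d/n = 164·77/426 = 29.6432; b·c/n = 141·44/426 = 14.5634
Stratum 2 (Site B): n = 427; a·d/n = 16·260/427 = 9.7424; b·c/n = 129·22/427 = 6.6464
Stratum 3 (Site C): n = 427; a·d/n = 228·35/427 = 18.6885; b·c/n = 133·31/427 = 9.6557
OR_MH = (29.6432 + 9.7424 + 18.6885) / (14.5634 + 6.6464 + 9.6557) = 58.0741 / 30.8655 = 1.88152

1.88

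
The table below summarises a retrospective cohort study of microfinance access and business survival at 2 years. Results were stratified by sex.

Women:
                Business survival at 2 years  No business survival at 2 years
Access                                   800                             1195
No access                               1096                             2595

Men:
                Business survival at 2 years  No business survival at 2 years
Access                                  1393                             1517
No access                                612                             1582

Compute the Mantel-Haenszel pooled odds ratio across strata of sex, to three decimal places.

1.933

OR_MH = Σ(aᵢdᵢ/nᵢ) / Σ(bᵢcᵢ/nᵢ), where nᵢ is the stratum total.
Stratum 1 (Women): n = 5686; a·d/n = 800·2595/5686 = 365.1073; b·c/n = 1195·1096/5686 = 230.3412
Stratum 2 (Men): n = 5104; a·d/n = 1393·1582/5104 = 431.7645; b·c/n = 1517·612/5104 = 181.8973
OR_MH = (365.1073 + 431.7645) / (230.3412 + 181.8973) = 796.8718 / 412.2385 = 1.93304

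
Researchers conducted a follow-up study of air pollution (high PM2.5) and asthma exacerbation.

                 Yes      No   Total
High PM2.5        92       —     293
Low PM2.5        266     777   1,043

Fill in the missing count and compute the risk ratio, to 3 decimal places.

The missing cell is in the exposed row: 293 − 92 = 201.
So a = 92, b = 201, c = 266, d = 777.
RR = [a/(a+b)] / [c/(c+d)] = (92/293) / (266/1043) = 0.31399/0.25503 = 1.23118

1.231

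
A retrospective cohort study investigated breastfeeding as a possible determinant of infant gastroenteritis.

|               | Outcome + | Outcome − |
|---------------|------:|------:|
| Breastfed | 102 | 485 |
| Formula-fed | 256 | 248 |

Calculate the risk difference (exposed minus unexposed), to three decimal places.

Cells: a = 102, b = 485, c = 256, d = 248.
Risk in exposed = 102/587 = 0.173765; risk in unexposed = 256/504 = 0.507937.
Risk difference = 0.173765 − 0.507937 = -0.334172

-0.334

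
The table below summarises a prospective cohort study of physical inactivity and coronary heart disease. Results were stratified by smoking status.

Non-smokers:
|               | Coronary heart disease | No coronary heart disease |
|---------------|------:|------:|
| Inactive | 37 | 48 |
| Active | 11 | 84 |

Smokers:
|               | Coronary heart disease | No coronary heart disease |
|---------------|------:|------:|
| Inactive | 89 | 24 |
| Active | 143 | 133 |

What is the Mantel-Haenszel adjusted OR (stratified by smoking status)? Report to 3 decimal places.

OR_MH = Σ(aᵢdᵢ/nᵢ) / Σ(bᵢcᵢ/nᵢ), where nᵢ is the stratum total.
Stratum 1 (Non-smokers): n = 180; a·d/n = 37·84/180 = 17.2667; b·c/n = 48·11/180 = 2.9333
Stratum 2 (Smokers): n = 389; a·d/n = 89·133/389 = 30.4293; b·c/n = 24·143/389 = 8.8226
OR_MH = (17.2667 + 30.4293) / (2.9333 + 8.8226) = 47.6960 / 11.7560 = 4.05718

4.057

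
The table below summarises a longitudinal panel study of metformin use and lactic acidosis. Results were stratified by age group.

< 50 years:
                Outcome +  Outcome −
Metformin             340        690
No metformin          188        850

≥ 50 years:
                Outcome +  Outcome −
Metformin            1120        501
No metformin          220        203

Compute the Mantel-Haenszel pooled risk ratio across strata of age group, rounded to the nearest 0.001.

RR_MH = Σ(aᵢ·n₀ᵢ/nᵢ) / Σ(cᵢ·n₁ᵢ/nᵢ), with n₁ᵢ = aᵢ+bᵢ (exposed), n₀ᵢ = cᵢ+dᵢ (unexposed), nᵢ = n₁ᵢ+n₀ᵢ.
Stratum 1 (< 50 years): n₁ = 1030, n₀ = 1038, n = 2068; a·n₀/n = 340·1038/2068 = 170.6576; c·n₁/n = 188·1030/2068 = 93.6364
Stratum 2 (≥ 50 years): n₁ = 1621, n₀ = 423, n = 2044; a·n₀/n = 1120·423/2044 = 231.7808; c·n₁/n = 220·1621/2044 = 174.4716
RR_MH = (170.6576 + 231.7808) / (93.6364 + 174.4716) = 402.4385 / 268.1080 = 1.50103

1.501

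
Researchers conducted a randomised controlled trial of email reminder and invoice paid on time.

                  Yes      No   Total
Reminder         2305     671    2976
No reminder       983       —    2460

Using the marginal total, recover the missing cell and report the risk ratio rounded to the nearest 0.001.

The missing cell is in the unexposed row: 2460 − 983 = 1477.
So a = 2305, b = 671, c = 983, d = 1477.
RR = [a/(a+b)] / [c/(c+d)] = (2305/2976) / (983/2460) = 0.77453/0.39959 = 1.93829

1.938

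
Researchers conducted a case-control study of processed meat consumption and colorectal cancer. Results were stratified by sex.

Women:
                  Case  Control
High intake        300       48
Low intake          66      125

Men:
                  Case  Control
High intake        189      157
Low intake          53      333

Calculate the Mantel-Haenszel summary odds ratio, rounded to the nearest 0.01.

OR_MH = Σ(aᵢdᵢ/nᵢ) / Σ(bᵢcᵢ/nᵢ), where nᵢ is the stratum total.
Stratum 1 (Women): n = 539; a·d/n = 300·125/539 = 69.5733; b·c/n = 48·66/539 = 5.8776
Stratum 2 (Men): n = 732; a·d/n = 189·333/732 = 85.9795; b·c/n = 157·53/732 = 11.3675
OR_MH = (69.5733 + 85.9795) / (5.8776 + 11.3675) = 155.5528 / 17.2450 = 9.02015

9.02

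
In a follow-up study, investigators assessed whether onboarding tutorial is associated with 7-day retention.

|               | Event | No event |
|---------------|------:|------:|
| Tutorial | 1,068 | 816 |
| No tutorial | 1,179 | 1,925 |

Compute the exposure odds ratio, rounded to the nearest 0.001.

Cells: a = 1068, b = 816, c = 1179, d = 1925.
OR = (a·d)/(b·c) = (1068 × 1925) / (816 × 1179) = 2055900 / 962064 = 2.13697
The odds of 7-day retention are about 2.14 times as high in the tutorial group.

2.137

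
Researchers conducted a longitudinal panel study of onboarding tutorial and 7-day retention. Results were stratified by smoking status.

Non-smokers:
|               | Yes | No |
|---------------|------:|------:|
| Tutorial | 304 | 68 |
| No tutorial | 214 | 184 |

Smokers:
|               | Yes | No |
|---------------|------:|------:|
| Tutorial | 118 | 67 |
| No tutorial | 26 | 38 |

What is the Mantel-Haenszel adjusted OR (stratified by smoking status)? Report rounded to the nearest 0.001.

OR_MH = Σ(aᵢdᵢ/nᵢ) / Σ(bᵢcᵢ/nᵢ), where nᵢ is the stratum total.
Stratum 1 (Non-smokers): n = 770; a·d/n = 304·184/770 = 72.6442; b·c/n = 68·214/770 = 18.8987
Stratum 2 (Smokers): n = 249; a·d/n = 118·38/249 = 18.0080; b·c/n = 67·26/249 = 6.9960
OR_MH = (72.6442 + 18.0080) / (18.8987 + 6.9960) = 90.6522 / 25.8947 = 3.50080

3.501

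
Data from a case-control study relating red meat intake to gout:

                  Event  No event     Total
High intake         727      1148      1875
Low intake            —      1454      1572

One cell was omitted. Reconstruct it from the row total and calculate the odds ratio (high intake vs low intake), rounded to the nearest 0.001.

The missing cell is in the unexposed row: 1572 − 1454 = 118.
So a = 727, b = 1148, c = 118, d = 1454.
OR = (a·d)/(b·c) = (727 × 1454) / (1148 × 118) = 1057058 / 135464 = 7.80324

7.803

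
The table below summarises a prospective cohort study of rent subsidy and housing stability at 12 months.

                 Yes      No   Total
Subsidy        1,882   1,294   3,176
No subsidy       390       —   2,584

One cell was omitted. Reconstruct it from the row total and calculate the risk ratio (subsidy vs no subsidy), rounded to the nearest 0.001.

The missing cell is in the unexposed row: 2584 − 390 = 2194.
So a = 1882, b = 1294, c = 390, d = 2194.
RR = [a/(a+b)] / [c/(c+d)] = (1882/3176) / (390/2584) = 0.59257/0.15093 = 3.92615

3.926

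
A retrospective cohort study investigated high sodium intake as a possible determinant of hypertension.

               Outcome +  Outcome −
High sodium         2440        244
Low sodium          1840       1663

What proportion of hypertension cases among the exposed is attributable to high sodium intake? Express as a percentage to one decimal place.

Cells: a = 2440, b = 244, c = 1840, d = 1663.
Risk in exposed = 2440/2684 = 0.90909; risk in unexposed = 1840/3503 = 0.52526.
RR = 0.90909/0.52526 = 1.73073
AR% = (RR − 1)/RR × 100 = (1.73073 − 1)/1.73073 × 100 = 42.2210%

42.2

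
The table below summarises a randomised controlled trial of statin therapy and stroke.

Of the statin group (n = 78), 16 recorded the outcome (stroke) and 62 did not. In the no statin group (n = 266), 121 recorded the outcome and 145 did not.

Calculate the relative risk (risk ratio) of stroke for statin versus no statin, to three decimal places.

0.451

From the description: a = 16, b = 62, c = 121, d = 145.
Risk in exposed = 16/78 = 0.20513; risk in unexposed = 121/266 = 0.45489.
RR = 0.20513 / 0.45489 = 0.45094
The risk is 55% lower among the exposed than among the unexposed.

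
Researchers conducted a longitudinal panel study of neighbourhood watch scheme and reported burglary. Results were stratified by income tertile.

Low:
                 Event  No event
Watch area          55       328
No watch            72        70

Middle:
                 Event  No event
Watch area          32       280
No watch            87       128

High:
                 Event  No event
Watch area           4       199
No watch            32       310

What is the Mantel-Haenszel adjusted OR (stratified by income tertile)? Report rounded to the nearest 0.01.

0.17

OR_MH = Σ(aᵢdᵢ/nᵢ) / Σ(bᵢcᵢ/nᵢ), where nᵢ is the stratum total.
Stratum 1 (Low): n = 525; a·d/n = 55·70/525 = 7.3333; b·c/n = 328·72/525 = 44.9829
Stratum 2 (Middle): n = 527; a·d/n = 32·128/527 = 7.7723; b·c/n = 280·87/527 = 46.2239
Stratum 3 (High): n = 545; a·d/n = 4·310/545 = 2.2752; b·c/n = 199·32/545 = 11.6844
OR_MH = (7.3333 + 7.7723 + 2.2752) / (44.9829 + 46.2239 + 11.6844) = 17.3809 / 102.8912 = 0.16892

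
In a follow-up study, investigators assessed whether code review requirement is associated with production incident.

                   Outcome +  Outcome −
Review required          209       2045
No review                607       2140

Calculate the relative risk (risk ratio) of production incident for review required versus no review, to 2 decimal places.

Cells: a = 209, b = 2045, c = 607, d = 2140.
Risk in exposed = 209/2254 = 0.09272; risk in unexposed = 607/2747 = 0.22097.
RR = 0.09272 / 0.22097 = 0.41963
The risk is 58% lower among the exposed than among the unexposed.

0.42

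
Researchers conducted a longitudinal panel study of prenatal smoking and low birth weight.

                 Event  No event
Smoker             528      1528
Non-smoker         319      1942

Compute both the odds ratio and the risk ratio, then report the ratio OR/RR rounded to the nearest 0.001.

1.156

Cells: a = 528, b = 1528, c = 319, d = 1942.
OR = (528·1942)/(1528·319) = 1025376/487432 = 2.10363
Risk in exposed = 528/2056 = 0.25681; risk in unexposed = 319/2261 = 0.14109; RR = 1.82021
OR/RR = 2.10363 / 1.82021 = 1.15571
The outcome is not rare, so the OR lies further from 1 than the RR.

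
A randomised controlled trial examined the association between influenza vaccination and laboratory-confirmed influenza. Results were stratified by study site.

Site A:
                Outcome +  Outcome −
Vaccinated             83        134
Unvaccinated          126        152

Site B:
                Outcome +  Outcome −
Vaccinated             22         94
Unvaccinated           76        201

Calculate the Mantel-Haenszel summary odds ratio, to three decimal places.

0.703

OR_MH = Σ(aᵢdᵢ/nᵢ) / Σ(bᵢcᵢ/nᵢ), where nᵢ is the stratum total.
Stratum 1 (Site A): n = 495; a·d/n = 83·152/495 = 25.4869; b·c/n = 134·126/495 = 34.1091
Stratum 2 (Site B): n = 393; a·d/n = 22·201/393 = 11.2519; b·c/n = 94·76/393 = 18.1781
OR_MH = (25.4869 + 11.2519) / (34.1091 + 18.1781) = 36.7388 / 52.2872 = 0.70263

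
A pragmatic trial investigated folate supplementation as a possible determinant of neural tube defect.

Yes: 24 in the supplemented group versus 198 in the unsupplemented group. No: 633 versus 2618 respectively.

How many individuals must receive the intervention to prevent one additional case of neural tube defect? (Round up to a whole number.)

Risk in treated group = 24/657 = 0.03653; risk in control = 198/2816 = 0.07031.
Absolute risk reduction = 0.07031 − 0.03653 = 0.03378
NNT = 1 / ARR = 1 / 0.03378 = 29.601 → round up → 30

30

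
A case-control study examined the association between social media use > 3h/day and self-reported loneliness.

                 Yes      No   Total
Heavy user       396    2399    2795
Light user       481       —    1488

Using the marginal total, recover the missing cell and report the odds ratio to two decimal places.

The missing cell is in the unexposed row: 1488 − 481 = 1007.
So a = 396, b = 2399, c = 481, d = 1007.
OR = (a·d)/(b·c) = (396 × 1007) / (2399 × 481) = 398772 / 1153919 = 0.34558

0.35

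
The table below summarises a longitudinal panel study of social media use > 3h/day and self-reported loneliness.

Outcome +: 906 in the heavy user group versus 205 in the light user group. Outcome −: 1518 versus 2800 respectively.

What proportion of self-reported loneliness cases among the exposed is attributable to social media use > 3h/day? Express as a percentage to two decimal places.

81.75

From the description: a = 906, b = 1518, c = 205, d = 2800.
Risk in exposed = 906/2424 = 0.37376; risk in unexposed = 205/3005 = 0.06822.
RR = 0.37376/0.06822 = 5.47881
AR% = (RR − 1)/RR × 100 = (5.47881 − 1)/5.47881 × 100 = 81.7479%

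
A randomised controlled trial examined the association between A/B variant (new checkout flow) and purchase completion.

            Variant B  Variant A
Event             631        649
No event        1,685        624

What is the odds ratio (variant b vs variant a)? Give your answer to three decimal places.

0.360

Reading the table with exposure as columns: a = 631 (Variant B, case), b = 1685 (Variant B, non-case), c = 649 (Variant A, case), d = 624.
OR = (a·d)/(b·c) = (631 × 624) / (1685 × 649) = 393744 / 1093565 = 0.36006
Exposure is associated with lower odds of purchase completion (OR = 0.36 < 1).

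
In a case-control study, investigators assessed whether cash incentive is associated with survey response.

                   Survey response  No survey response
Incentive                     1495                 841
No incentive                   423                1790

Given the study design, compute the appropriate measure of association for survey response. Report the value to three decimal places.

Cells: a = 1495, b = 841, c = 423, d = 1790.
This is a case-control study: participants were sampled on outcome status, so risks in the source population cannot be estimated directly — relative risk is not valid here. The odds ratio is the appropriate measure.
OR = (a·d)/(b·c) = (1495 × 1790) / (841 × 423) = 2676050 / 355743 = 7.52242

7.522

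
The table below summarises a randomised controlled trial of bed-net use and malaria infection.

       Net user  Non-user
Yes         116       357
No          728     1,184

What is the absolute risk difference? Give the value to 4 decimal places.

Reading the table with exposure as columns: a = 116 (Net user, case), b = 728 (Net user, non-case), c = 357 (Non-user, case), d = 1184.
Risk in exposed = 116/844 = 0.137441; risk in unexposed = 357/1541 = 0.231668.
Risk difference = 0.137441 − 0.231668 = -0.094227

-0.0942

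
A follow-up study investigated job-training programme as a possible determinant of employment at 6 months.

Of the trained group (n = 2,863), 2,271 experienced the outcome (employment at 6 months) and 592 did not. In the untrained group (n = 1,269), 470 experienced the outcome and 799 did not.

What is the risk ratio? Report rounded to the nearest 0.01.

2.14

From the description: a = 2271, b = 592, c = 470, d = 799.
Risk in exposed = 2271/2863 = 0.79322; risk in unexposed = 470/1269 = 0.37037.
RR = 0.79322 / 0.37037 = 2.14170
The risk among the exposed is 2.14 times that among the unexposed.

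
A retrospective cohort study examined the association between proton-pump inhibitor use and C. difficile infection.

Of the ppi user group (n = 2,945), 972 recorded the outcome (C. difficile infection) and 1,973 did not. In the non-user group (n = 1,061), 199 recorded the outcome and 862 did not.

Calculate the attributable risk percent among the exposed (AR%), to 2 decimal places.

From the description: a = 972, b = 1973, c = 199, d = 862.
Risk in exposed = 972/2945 = 0.33005; risk in unexposed = 199/1061 = 0.18756.
RR = 0.33005/0.18756 = 1.75972
AR% = (RR − 1)/RR × 100 = (1.75972 − 1)/1.75972 × 100 = 43.1727%

43.17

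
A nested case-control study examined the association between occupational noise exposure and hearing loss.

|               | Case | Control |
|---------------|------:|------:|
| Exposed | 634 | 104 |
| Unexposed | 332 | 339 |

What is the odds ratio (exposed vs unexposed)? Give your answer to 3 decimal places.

Cells: a = 634, b = 104, c = 332, d = 339.
OR = (a·d)/(b·c) = (634 × 339) / (104 × 332) = 214926 / 34528 = 6.22469
The odds of hearing loss are about 6.22 times as high in the exposed group.

6.225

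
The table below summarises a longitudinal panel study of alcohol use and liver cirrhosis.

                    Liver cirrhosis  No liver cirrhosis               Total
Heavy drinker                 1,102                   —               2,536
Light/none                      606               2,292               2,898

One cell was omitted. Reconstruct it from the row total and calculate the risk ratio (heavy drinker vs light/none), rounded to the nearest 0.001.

The missing cell is in the exposed row: 2536 − 1102 = 1434.
So a = 1102, b = 1434, c = 606, d = 2292.
RR = [a/(a+b)] / [c/(c+d)] = (1102/2536) / (606/2898) = 0.43454/0.20911 = 2.07806

2.078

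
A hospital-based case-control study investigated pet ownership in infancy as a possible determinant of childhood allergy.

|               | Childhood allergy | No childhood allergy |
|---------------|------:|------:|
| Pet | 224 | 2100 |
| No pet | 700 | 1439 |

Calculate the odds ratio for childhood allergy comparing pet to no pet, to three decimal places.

0.219

Cells: a = 224, b = 2100, c = 700, d = 1439.
OR = (a·d)/(b·c) = (224 × 1439) / (2100 × 700) = 322336 / 1470000 = 0.21928
Exposure is associated with lower odds of childhood allergy (OR = 0.22 < 1).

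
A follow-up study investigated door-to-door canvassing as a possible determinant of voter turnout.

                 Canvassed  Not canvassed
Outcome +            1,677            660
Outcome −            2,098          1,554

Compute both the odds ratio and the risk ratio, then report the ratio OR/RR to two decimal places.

Reading the table with exposure as columns: a = 1677 (Canvassed, case), b = 2098 (Canvassed, non-case), c = 660 (Not canvassed, case), d = 1554.
OR = (1677·1554)/(2098·660) = 2606058/1384680 = 1.88207
Risk in exposed = 1677/3775 = 0.44424; risk in unexposed = 660/2214 = 0.29810; RR = 1.49022
OR/RR = 1.88207 / 1.49022 = 1.26295
The outcome is not rare, so the OR lies further from 1 than the RR.

1.26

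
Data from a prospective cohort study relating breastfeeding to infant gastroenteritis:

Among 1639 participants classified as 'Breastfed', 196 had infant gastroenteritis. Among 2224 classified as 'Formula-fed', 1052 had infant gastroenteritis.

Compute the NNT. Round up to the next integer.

Risk in treated group = 196/1639 = 0.11959; risk in control = 1052/2224 = 0.47302.
Absolute risk reduction = 0.47302 − 0.11959 = 0.35344
NNT = 1 / ARR = 1 / 0.35344 = 2.829 → round up → 3

3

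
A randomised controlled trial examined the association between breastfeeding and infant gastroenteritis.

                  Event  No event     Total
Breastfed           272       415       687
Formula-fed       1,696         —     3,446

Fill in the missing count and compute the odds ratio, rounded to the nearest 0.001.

The missing cell is in the unexposed row: 3446 − 1696 = 1750.
So a = 272, b = 415, c = 1696, d = 1750.
OR = (a·d)/(b·c) = (272 × 1750) / (415 × 1696) = 476000 / 703840 = 0.67629

0.676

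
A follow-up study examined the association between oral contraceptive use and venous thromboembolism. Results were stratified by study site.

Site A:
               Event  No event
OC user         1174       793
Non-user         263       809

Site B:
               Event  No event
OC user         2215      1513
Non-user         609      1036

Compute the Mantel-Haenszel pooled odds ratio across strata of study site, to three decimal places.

3.080

OR_MH = Σ(aᵢdᵢ/nᵢ) / Σ(bᵢcᵢ/nᵢ), where nᵢ is the stratum total.
Stratum 1 (Site A): n = 3039; a·d/n = 1174·809/3039 = 312.5258; b·c/n = 793·263/3039 = 68.6275
Stratum 2 (Site B): n = 5373; a·d/n = 2215·1036/5373 = 427.0873; b·c/n = 1513·609/5373 = 171.4902
OR_MH = (312.5258 + 427.0873) / (68.6275 + 171.4902) = 739.6131 / 240.1177 = 3.08021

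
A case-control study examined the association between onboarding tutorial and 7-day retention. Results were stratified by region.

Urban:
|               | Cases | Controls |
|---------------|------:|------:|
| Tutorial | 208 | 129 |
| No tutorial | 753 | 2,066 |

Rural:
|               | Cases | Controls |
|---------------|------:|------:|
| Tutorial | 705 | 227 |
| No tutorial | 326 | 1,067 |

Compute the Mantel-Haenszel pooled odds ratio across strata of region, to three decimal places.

OR_MH = Σ(aᵢdᵢ/nᵢ) / Σ(bᵢcᵢ/nᵢ), where nᵢ is the stratum total.
Stratum 1 (Urban): n = 3156; a·d/n = 208·2066/3156 = 136.1622; b·c/n = 129·753/3156 = 30.7785
Stratum 2 (Rural): n = 2325; a·d/n = 705·1067/2325 = 323.5419; b·c/n = 227·326/2325 = 31.8288
OR_MH = (136.1622 + 323.5419) / (30.7785 + 31.8288) = 459.7042 / 62.6073 = 7.34266

7.343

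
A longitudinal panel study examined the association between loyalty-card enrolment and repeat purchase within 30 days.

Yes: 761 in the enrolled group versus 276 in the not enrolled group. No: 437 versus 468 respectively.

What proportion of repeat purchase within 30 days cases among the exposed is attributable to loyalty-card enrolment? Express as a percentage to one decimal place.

41.6

From the description: a = 761, b = 437, c = 276, d = 468.
Risk in exposed = 761/1198 = 0.63523; risk in unexposed = 276/744 = 0.37097.
RR = 0.63523/0.37097 = 1.71235
AR% = (RR − 1)/RR × 100 = (1.71235 − 1)/1.71235 × 100 = 41.6006%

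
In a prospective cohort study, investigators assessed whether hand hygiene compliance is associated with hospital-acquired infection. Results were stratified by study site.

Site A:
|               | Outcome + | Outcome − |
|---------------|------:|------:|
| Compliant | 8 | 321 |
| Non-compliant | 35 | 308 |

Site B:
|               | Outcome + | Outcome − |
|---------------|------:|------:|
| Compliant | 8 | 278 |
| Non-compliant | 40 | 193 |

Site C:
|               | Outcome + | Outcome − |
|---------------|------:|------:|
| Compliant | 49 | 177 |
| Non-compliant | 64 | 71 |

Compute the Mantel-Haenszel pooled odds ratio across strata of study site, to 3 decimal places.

OR_MH = Σ(aᵢdᵢ/nᵢ) / Σ(bᵢcᵢ/nᵢ), where nᵢ is the stratum total.
Stratum 1 (Site A): n = 672; a·d/n = 8·308/672 = 3.6667; b·c/n = 321·35/672 = 16.7188
Stratum 2 (Site B): n = 519; a·d/n = 8·193/519 = 2.9750; b·c/n = 278·40/519 = 21.4258
Stratum 3 (Site C): n = 361; a·d/n = 49·71/361 = 9.6371; b·c/n = 177·64/361 = 31.3795
OR_MH = (3.6667 + 2.9750 + 9.6371) / (16.7188 + 21.4258 + 31.3795) = 16.2787 / 69.5241 = 0.23415

0.234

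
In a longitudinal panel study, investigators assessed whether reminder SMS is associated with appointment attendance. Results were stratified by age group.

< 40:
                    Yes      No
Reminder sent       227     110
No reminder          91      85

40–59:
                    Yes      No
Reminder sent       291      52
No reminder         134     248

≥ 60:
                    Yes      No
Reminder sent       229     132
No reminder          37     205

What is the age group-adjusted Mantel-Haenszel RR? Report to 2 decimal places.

2.22

RR_MH = Σ(aᵢ·n₀ᵢ/nᵢ) / Σ(cᵢ·n₁ᵢ/nᵢ), with n₁ᵢ = aᵢ+bᵢ (exposed), n₀ᵢ = cᵢ+dᵢ (unexposed), nᵢ = n₁ᵢ+n₀ᵢ.
Stratum 1 (< 40): n₁ = 337, n₀ = 176, n = 513; a·n₀/n = 227·176/513 = 77.8791; c·n₁/n = 91·337/513 = 59.7797
Stratum 2 (40–59): n₁ = 343, n₀ = 382, n = 725; a·n₀/n = 291·382/725 = 153.3269; c·n₁/n = 134·343/725 = 63.3959
Stratum 3 (≥ 60): n₁ = 361, n₀ = 242, n = 603; a·n₀/n = 229·242/603 = 91.9038; c·n₁/n = 37·361/603 = 22.1509
RR_MH = (77.8791 + 153.3269 + 91.9038) / (59.7797 + 63.3959 + 22.1509) = 323.1099 / 145.3265 = 2.22334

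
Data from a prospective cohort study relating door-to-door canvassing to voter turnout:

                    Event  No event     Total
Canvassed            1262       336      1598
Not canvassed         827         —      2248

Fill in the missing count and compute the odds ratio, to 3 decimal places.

The missing cell is in the unexposed row: 2248 − 827 = 1421.
So a = 1262, b = 336, c = 827, d = 1421.
OR = (a·d)/(b·c) = (1262 × 1421) / (336 × 827) = 1793302 / 277872 = 6.45370

6.454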